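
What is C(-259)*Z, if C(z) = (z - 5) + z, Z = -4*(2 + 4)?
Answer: 12552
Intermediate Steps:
Z = -24 (Z = -4*6 = -24)
C(z) = -5 + 2*z (C(z) = (-5 + z) + z = -5 + 2*z)
C(-259)*Z = (-5 + 2*(-259))*(-24) = (-5 - 518)*(-24) = -523*(-24) = 12552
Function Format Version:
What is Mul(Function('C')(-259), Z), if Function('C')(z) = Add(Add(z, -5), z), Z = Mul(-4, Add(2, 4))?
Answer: 12552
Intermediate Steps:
Z = -24 (Z = Mul(-4, 6) = -24)
Function('C')(z) = Add(-5, Mul(2, z)) (Function('C')(z) = Add(Add(-5, z), z) = Add(-5, Mul(2, z)))
Mul(Function('C')(-259), Z) = Mul(Add(-5, Mul(2, -259)), -24) = Mul(Add(-5, -518), -24) = Mul(-523, -24) = 12552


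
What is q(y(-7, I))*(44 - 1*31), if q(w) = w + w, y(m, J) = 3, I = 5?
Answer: 78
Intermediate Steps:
q(w) = 2*w
q(y(-7, I))*(44 - 1*31) = (2*3)*(44 - 1*31) = 6*(44 - 31) = 6*13 = 78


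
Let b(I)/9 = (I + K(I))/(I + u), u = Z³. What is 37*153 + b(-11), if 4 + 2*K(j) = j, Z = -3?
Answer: 430569/76 ≈ 5665.4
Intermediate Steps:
u = -27 (u = (-3)³ = -27)
K(j) = -2 + j/2
b(I) = 9*(-2 + 3*I/2)/(-27 + I) (b(I) = 9*((I + (-2 + I/2))/(I - 27)) = 9*((-2 + 3*I/2)/(-27 + I)) = 9*(-2 + 3*I/2)/(-27 + I))
37*153 + b(-11) = 37*153 + 9*(-4 + 3*(-11))/(2*(-27 - 11)) = 5661 + (9/2)*(-4 - 33)/(-38) = 5661 + (9/2)*(-1/38)*(-37) = 5661 + 333/76 = 430569/76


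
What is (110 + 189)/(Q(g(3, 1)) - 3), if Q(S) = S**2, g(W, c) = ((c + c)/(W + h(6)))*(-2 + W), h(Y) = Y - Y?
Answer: -117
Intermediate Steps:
h(Y) = 0
g(W, c) = 2*c*(-2 + W)/W (g(W, c) = ((c + c)/(W + 0))*(-2 + W) = ((2*c)/W)*(-2 + W) = (2*c/W)*(-2 + W) = 2*c*(-2 + W)/W)
(110 + 189)/(Q(g(3, 1)) - 3) = (110 + 189)/((2*1*(-2 + 3)/3)**2 - 3) = 299/((2*1*(1/3)*1)**2 - 3) = 299/((2/3)**2 - 3) = 299/(4/9 - 3) = 299/(-23/9) = 299*(-9/23) = -117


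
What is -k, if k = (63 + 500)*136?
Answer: -76568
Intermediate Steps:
k = 76568 (k = 563*136 = 76568)
-k = -1*76568 = -76568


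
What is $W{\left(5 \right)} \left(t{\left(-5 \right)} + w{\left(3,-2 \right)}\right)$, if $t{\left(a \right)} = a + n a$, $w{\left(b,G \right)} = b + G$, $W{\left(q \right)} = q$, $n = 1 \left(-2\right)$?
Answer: $30$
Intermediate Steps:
$n = -2$
$w{\left(b,G \right)} = G + b$
$t{\left(a \right)} = - a$ ($t{\left(a \right)} = a - 2 a = - a$)
$W{\left(5 \right)} \left(t{\left(-5 \right)} + w{\left(3,-2 \right)}\right) = 5 \left(\left(-1\right) \left(-5\right) + \left(-2 + 3\right)\right) = 5 \left(5 + 1\right) = 5 \cdot 6 = 30$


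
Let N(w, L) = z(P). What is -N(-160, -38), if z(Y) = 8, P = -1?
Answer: -8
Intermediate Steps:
N(w, L) = 8
-N(-160, -38) = -1*8 = -8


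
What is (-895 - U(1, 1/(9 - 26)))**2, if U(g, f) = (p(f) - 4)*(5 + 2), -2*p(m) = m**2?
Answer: 251120252161/334084 ≈ 7.5167e+5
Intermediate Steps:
p(m) = -m**2/2
U(g, f) = -28 - 7*f**2/2 (U(g, f) = (-f**2/2 - 4)*(5 + 2) = (-4 - f**2/2)*7 = -28 - 7*f**2/2)
(-895 - U(1, 1/(9 - 26)))**2 = (-895 - (-28 - 7/(2*(9 - 26)**2)))**2 = (-895 - (-28 - 7*(1/(-17))**2/2))**2 = (-895 - (-28 - 7*(-1/17)**2/2))**2 = (-895 - (-28 - 7/2*1/289))**2 = (-895 - (-28 - 7/578))**2 = (-895 - 1*(-16191/578))**2 = (-895 + 16191/578)**2 = (-501119/578)**2 = 251120252161/334084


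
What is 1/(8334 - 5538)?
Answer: 1/2796 ≈ 0.00035765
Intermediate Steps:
1/(8334 - 5538) = 1/2796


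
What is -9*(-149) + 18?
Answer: 1359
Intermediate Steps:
-9*(-149) + 18 = 1341 + 18 = 1359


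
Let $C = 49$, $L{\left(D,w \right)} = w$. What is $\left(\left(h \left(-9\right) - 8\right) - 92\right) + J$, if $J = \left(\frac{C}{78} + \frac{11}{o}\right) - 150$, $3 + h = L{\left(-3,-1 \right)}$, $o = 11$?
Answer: $- \frac{16565}{78} \approx -212.37$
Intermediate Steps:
$h = -4$ ($h = -3 - 1 = -4$)
$J = - \frac{11573}{78}$ ($J = \left(\frac{49}{78} + \frac{11}{11}\right) - 150 = \left(49 \cdot \frac{1}{78} + 11 \cdot \frac{1}{11}\right) - 150 = \left(\frac{49}{78} + 1\right) - 150 = \frac{127}{78} - 150 = - \frac{11573}{78} \approx -148.37$)
$\left(\left(h \left(-9\right) - 8\right) - 92\right) + J = \left(\left(\left(-4\right) \left(-9\right) - 8\right) - 92\right) - \frac{11573}{78} = \left(\left(36 - 8\right) - 92\right) - \frac{11573}{78} = \left(28 - 92\right) - \frac{11573}{78} = -64 - \frac{11573}{78} = - \frac{16565}{78}$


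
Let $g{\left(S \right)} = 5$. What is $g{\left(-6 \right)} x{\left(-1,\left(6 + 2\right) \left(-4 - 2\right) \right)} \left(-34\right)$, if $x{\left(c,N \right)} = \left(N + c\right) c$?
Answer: $-8330$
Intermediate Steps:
$x{\left(c,N \right)} = c \left(N + c\right)$
$g{\left(-6 \right)} x{\left(-1,\left(6 + 2\right) \left(-4 - 2\right) \right)} \left(-34\right) = 5 \left(- (\left(6 + 2\right) \left(-4 - 2\right) - 1)\right) \left(-34\right) = 5 \left(- (8 \left(-6\right) - 1)\right) \left(-34\right) = 5 \left(- (-48 - 1)\right) \left(-34\right) = 5 \left(\left(-1\right) \left(-49\right)\right) \left(-34\right) = 5 \cdot 49 \left(-34\right) = 245 \left(-34\right) = -8330$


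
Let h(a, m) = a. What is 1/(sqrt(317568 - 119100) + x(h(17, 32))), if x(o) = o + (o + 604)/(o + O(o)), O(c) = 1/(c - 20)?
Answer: -135650/488809631 + 15000*sqrt(5513)/488809631 ≈ 0.0020010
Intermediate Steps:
O(c) = 1/(-20 + c)
x(o) = o + (604 + o)/(o + 1/(-20 + o)) (x(o) = o + (o + 604)/(o + 1/(-20 + o)) = o + (604 + o)/(o + 1/(-20 + o)))
1/(sqrt(317568 - 119100) + x(h(17, 32))) = 1/(sqrt(317568 - 119100) + (17 + (-20 + 17)*(604 + 17 + 17**2))/(1 + 17*(-20 + 17))) = 1/(sqrt(198468) + (17 - 3*(604 + 17 + 289))/(1 + 17*(-3))) = 1/(6*sqrt(5513) + (17 - 3*910)/(1 - 51)) = 1/(6*sqrt(5513) + (17 - 2730)/(-50)) = 1/(6*sqrt(5513) - 1/50*(-2713)) = 1/(6*sqrt(5513) + 2713/50) = 1/(2713/50 + 6*sqrt(5513))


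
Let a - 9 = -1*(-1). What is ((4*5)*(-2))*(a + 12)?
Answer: -880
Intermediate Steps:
a = 10 (a = 9 - 1*(-1) = 9 + 1 = 10)
((4*5)*(-2))*(a + 12) = ((4*5)*(-2))*(10 + 12) = (20*(-2))*22 = -40*22 = -880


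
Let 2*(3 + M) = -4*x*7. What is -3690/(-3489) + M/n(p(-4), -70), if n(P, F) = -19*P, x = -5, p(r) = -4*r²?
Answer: 1573601/1414208 ≈ 1.1127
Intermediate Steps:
M = 67 (M = -3 + (-4*(-5)*7)/2 = -3 + (20*7)/2 = -3 + (½)*140 = -3 + 70 = 67)
-3690/(-3489) + M/n(p(-4), -70) = -3690/(-3489) + 67/((-(-76)*(-4)²)) = -3690*(-1/3489) + 67/((-(-76)*16)) = 1230/1163 + 67/((-19*(-64))) = 1230/1163 + 67/1216 = 1573601/1414208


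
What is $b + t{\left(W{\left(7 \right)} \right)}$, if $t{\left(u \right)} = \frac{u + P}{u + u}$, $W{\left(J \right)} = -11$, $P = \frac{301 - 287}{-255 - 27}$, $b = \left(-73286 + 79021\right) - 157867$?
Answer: $- \frac{235955953}{1551} \approx -1.5213 \cdot 10^{5}$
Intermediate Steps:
$b = -152132$ ($b = 5735 - 157867 = -152132$)
$P = - \frac{7}{141}$ ($P = \frac{14}{-282} = 14 \left(- \frac{1}{282}\right) = - \frac{7}{141} \approx -0.049645$)
$t{\left(u \right)} = \frac{- \frac{7}{141} + u}{2 u}$ ($t{\left(u \right)} = \frac{u - \frac{7}{141}}{u + u} = \frac{- \frac{7}{141} + u}{2 u}$)
$b + t{\left(W{\left(7 \right)} \right)} = -152132 + \frac{-7 + 141 \left(-11\right)}{282 \left(-11\right)} = -152132 + \frac{1}{282} \left(- \frac{1}{11}\right) \left(-7 - 1551\right) = -152132 + \frac{1}{282} \left(- \frac{1}{11}\right) \left(-1558\right) = -152132 + \frac{779}{1551} = - \frac{235955953}{1551}$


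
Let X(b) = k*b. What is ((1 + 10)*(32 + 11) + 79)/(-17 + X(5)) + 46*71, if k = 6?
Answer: 43010/13 ≈ 3308.5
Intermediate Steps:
X(b) = 6*b
((1 + 10)*(32 + 11) + 79)/(-17 + X(5)) + 46*71 = ((1 + 10)*(32 + 11) + 79)/(-17 + 6*5) + 46*71 = (11*43 + 79)/(-17 + 30) + 3266 = (473 + 79)/13 + 3266 = 552*(1/13) + 3266 = 552/13 + 3266 = 43010/13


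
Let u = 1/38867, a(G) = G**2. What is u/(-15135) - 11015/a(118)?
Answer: -6479596289599/8190821474580 ≈ -0.79108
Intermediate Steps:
u = 1/38867 ≈ 2.5729e-5
u/(-15135) - 11015/a(118) = (1/38867)/(-15135) - 11015/(118**2) = (1/38867)*(-1/15135) - 11015/13924 = -1/588252045 - 11015*1/13924 = -1/588252045 - 11015/13924 = -6479596289599/8190821474580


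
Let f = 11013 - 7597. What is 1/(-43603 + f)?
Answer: -1/40187 ≈ -2.4884e-5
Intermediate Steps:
f = 3416
1/(-43603 + f) = 1/(-43603 + 3416) = 1/(-40187) = -1/40187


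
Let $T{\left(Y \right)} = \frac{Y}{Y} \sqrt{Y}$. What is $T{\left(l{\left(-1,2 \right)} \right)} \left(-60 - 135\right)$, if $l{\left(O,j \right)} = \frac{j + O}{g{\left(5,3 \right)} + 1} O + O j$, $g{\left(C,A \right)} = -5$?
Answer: $- \frac{195 i \sqrt{7}}{2} \approx - 257.96 i$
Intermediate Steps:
$l{\left(O,j \right)} = O j + O \left(- \frac{O}{4} - \frac{j}{4}\right)$ ($l{\left(O,j \right)} = \frac{j + O}{-5 + 1} O + O j = \frac{O + j}{-4} O + O j = \left(O + j\right) \left(- \frac{1}{4}\right) O + O j = \left(- \frac{O}{4} - \frac{j}{4}\right) O + O j = O \left(- \frac{O}{4} - \frac{j}{4}\right) + O j = O j + O \left(- \frac{O}{4} - \frac{j}{4}\right)$)
$T{\left(Y \right)} = \sqrt{Y}$ ($T{\left(Y \right)} = 1 \sqrt{Y} = \sqrt{Y}$)
$T{\left(l{\left(-1,2 \right)} \right)} \left(-60 - 135\right) = \sqrt{\frac{1}{4} \left(-1\right) \left(\left(-1\right) \left(-1\right) + 3 \cdot 2\right)} \left(-60 - 135\right) = \sqrt{\frac{1}{4} \left(-1\right) \left(1 + 6\right)} \left(-195\right) = \sqrt{\frac{1}{4} \left(-1\right) 7} \left(-195\right) = \sqrt{- \frac{7}{4}} \left(-195\right) = \frac{i \sqrt{7}}{2} \left(-195\right) = - \frac{195 i \sqrt{7}}{2}$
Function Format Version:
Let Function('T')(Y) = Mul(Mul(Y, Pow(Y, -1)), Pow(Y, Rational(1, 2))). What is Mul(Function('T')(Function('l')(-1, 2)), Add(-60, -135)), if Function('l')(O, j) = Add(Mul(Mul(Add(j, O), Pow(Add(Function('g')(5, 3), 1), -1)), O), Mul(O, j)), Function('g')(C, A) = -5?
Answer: Mul(Rational(-195, 2), I, Pow(7, Rational(1, 2))) ≈ Mul(-257.96, I)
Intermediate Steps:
Function('l')(O, j) = Add(Mul(O, j), Mul(O, Add(Mul(Rational(-1, 4), O), Mul(Rational(-1, 4), j)))) (Function('l')(O, j) = Add(Mul(Mul(Add(j, O), Pow(Add(-5, 1), -1)), O), Mul(O, j)) = Add(Mul(Mul(Add(O, j), Pow(-4, -1)), O), Mul(O, j)) = Add(Mul(Mul(Add(O, j), Rational(-1, 4)), O), Mul(O, j)) = Add(Mul(Add(Mul(Rational(-1, 4), O), Mul(Rational(-1, 4), j)), O), Mul(O, j)) = Add(Mul(O, Add(Mul(Rational(-1, 4), O), Mul(Rational(-1, 4), j))), Mul(O, j)) = Add(Mul(O, j), Mul(O, Add(Mul(Rational(-1, 4), O), Mul(Rational(-1, 4), j)))))
Function('T')(Y) = Pow(Y, Rational(1, 2)) (Function('T')(Y) = Mul(1, Pow(Y, Rational(1, 2))) = Pow(Y, Rational(1, 2)))
Mul(Function('T')(Function('l')(-1, 2)), Add(-60, -135)) = Mul(Pow(Mul(Rational(1, 4), -1, Add(Mul(-1, -1), Mul(3, 2))), Rational(1, 2)), Add(-60, -135)) = Mul(Pow(Mul(Rational(1, 4), -1, Add(1, 6)), Rational(1, 2)), -195) = Mul(Pow(Mul(Rational(1, 4), -1, 7), Rational(1, 2)), -195) = Mul(Pow(Rational(-7, 4), Rational(1, 2)), -195) = Mul(Mul(Rational(1, 2), I, Pow(7, Rational(1, 2))), -195) = Mul(Rational(-195, 2), I, Pow(7, Rational(1, 2)))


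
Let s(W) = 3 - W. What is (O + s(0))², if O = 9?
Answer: 144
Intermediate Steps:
(O + s(0))² = (9 + (3 - 1*0))² = (9 + (3 + 0))² = (9 + 3)² = 12² = 144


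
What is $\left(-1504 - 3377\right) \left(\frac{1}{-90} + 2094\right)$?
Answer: $- \frac{306622793}{30} \approx -1.0221 \cdot 10^{7}$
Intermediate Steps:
$\left(-1504 - 3377\right) \left(\frac{1}{-90} + 2094\right) = - 4881 \left(- \frac{1}{90} + 2094\right) = \left(-4881\right) \frac{188459}{90} = - \frac{306622793}{30}$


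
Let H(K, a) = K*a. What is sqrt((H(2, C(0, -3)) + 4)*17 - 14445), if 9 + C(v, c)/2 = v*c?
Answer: I*sqrt(14989) ≈ 122.43*I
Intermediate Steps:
C(v, c) = -18 + 2*c*v (C(v, c) = -18 + 2*(v*c) = -18 + 2*(c*v) = -18 + 2*c*v)
sqrt((H(2, C(0, -3)) + 4)*17 - 14445) = sqrt((2*(-18 + 2*(-3)*0) + 4)*17 - 14445) = sqrt((2*(-18 + 0) + 4)*17 - 14445) = sqrt((2*(-18) + 4)*17 - 14445) = sqrt((-36 + 4)*17 - 14445) = sqrt(-32*17 - 14445) = sqrt(-544 - 14445) = sqrt(-14989) = I*sqrt(14989)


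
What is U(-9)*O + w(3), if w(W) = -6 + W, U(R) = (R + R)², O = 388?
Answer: 125709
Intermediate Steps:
U(R) = 4*R² (U(R) = (2*R)² = 4*R²)
U(-9)*O + w(3) = (4*(-9)²)*388 + (-6 + 3) = (4*81)*388 - 3 = 324*388 - 3 = 125712 - 3 = 125709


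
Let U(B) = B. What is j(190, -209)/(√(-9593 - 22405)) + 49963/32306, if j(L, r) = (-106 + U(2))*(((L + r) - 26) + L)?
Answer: 49963/32306 + 7540*I*√31998/15999 ≈ 1.5466 + 84.302*I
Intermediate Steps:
j(L, r) = 2704 - 208*L - 104*r (j(L, r) = (-106 + 2)*(((L + r) - 26) + L) = -104*((-26 + L + r) + L) = -104*(-26 + r + 2*L) = 2704 - 208*L - 104*r)
j(190, -209)/(√(-9593 - 22405)) + 49963/32306 = (2704 - 208*190 - 104*(-209))/(√(-9593 - 22405)) + 49963/32306 = (2704 - 39520 + 21736)/(√(-31998)) + 49963*(1/32306) = -15080*(-I*√31998/31998) + 49963/32306 = -(-7540)*I*√31998/15999 + 49963/32306 = 7540*I*√31998/15999 + 49963/32306 = 49963/32306 + 7540*I*√31998/15999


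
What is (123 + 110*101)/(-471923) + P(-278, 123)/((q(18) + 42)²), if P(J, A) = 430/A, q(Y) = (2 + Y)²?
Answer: -134861750993/5670101045778 ≈ -0.023785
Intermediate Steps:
(123 + 110*101)/(-471923) + P(-278, 123)/((q(18) + 42)²) = (123 + 110*101)/(-471923) + (430/123)/(((2 + 18)² + 42)²) = (123 + 11110)*(-1/471923) + (430*(1/123))/((20² + 42)²) = 11233*(-1/471923) + 430/(123*((400 + 42)²)) = -11233/471923 + 430/(123*(442²)) = -11233/471923 + (430/123)/195364 = -11233/471923 + (430/123)*(1/195364) = -11233/471923 + 215/12014886 = -134861750993/5670101045778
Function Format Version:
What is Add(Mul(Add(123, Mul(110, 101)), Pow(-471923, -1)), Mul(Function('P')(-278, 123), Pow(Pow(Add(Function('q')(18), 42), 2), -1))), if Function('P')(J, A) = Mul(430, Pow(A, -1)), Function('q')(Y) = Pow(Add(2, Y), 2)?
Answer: Rational(-134861750993, 5670101045778) ≈ -0.023785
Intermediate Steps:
Add(Mul(Add(123, Mul(110, 101)), Pow(-471923, -1)), Mul(Function('P')(-278, 123), Pow(Pow(Add(Function('q')(18), 42), 2), -1))) = Add(Mul(Add(123, Mul(110, 101)), Pow(-471923, -1)), Mul(Mul(430, Pow(123, -1)), Pow(Pow(Add(Pow(Add(2, 18), 2), 42), 2), -1))) = Add(Mul(Add(123, 11110), Rational(-1, 471923)), Mul(Mul(430, Rational(1, 123)), Pow(Pow(Add(Pow(20, 2), 42), 2), -1))) = Add(Mul(11233, Rational(-1, 471923)), Mul(Rational(430, 123), Pow(Pow(Add(400, 42), 2), -1))) = Add(Rational(-11233, 471923), Mul(Rational(430, 123), Pow(Pow(442, 2), -1))) = Add(Rational(-11233, 471923), Mul(Rational(430, 123), Pow(195364, -1))) = Add(Rational(-11233, 471923), Mul(Rational(430, 123), Rational(1, 195364))) = Add(Rational(-11233, 471923), Rational(215, 12014886)) = Rational(-134861750993, 5670101045778)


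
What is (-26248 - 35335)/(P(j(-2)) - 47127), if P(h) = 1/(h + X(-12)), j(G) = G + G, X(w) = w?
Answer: 985328/754033 ≈ 1.3067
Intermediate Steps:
j(G) = 2*G
P(h) = 1/(-12 + h) (P(h) = 1/(h - 12) = 1/(-12 + h))
(-26248 - 35335)/(P(j(-2)) - 47127) = (-26248 - 35335)/(1/(-12 + 2*(-2)) - 47127) = -61583/(1/(-12 - 4) - 47127) = -61583/(1/(-16) - 47127) = -61583/(-1/16 - 47127) = -61583/(-754033/16) = -61583*(-16/754033) = 985328/754033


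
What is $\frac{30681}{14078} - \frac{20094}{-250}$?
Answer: $\frac{145276791}{1759750} \approx 82.555$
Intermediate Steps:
$\frac{30681}{14078} - \frac{20094}{-250} = 30681 \cdot \frac{1}{14078} - - \frac{10047}{125} = \frac{30681}{14078} + \frac{10047}{125} = \frac{145276791}{1759750}$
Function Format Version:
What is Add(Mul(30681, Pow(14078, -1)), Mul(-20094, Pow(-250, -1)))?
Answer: Rational(145276791, 1759750) ≈ 82.555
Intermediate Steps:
Add(Mul(30681, Pow(14078, -1)), Mul(-20094, Pow(-250, -1))) = Add(Mul(30681, Rational(1, 14078)), Mul(-20094, Rational(-1, 250))) = Add(Rational(30681, 14078), Rational(10047, 125)) = Rational(145276791, 1759750)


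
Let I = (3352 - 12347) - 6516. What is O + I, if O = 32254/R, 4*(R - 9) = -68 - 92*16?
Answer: -2932195/188 ≈ -15597.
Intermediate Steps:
I = -15511 (I = -8995 - 6516 = -15511)
R = -376 (R = 9 + (-68 - 92*16)/4 = 9 + (-68 - 1472)/4 = 9 + (1/4)*(-1540) = 9 - 385 = -376)
O = -16127/188 (O = 32254/(-376) = 32254*(-1/376) = -16127/188 ≈ -85.782)
O + I = -16127/188 - 15511 = -2932195/188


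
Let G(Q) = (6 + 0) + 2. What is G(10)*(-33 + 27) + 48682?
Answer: 48634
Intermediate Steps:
G(Q) = 8 (G(Q) = 6 + 2 = 8)
G(10)*(-33 + 27) + 48682 = 8*(-33 + 27) + 48682 = 8*(-6) + 48682 = -48 + 48682 = 48634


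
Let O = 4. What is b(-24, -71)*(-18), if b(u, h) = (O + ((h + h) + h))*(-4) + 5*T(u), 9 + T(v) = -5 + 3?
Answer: -14058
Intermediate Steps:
T(v) = -11 (T(v) = -9 + (-5 + 3) = -9 - 2 = -11)
b(u, h) = -71 - 12*h (b(u, h) = (4 + ((h + h) + h))*(-4) + 5*(-11) = (4 + (2*h + h))*(-4) - 55 = (4 + 3*h)*(-4) - 55 = (-16 - 12*h) - 55 = -71 - 12*h)
b(-24, -71)*(-18) = (-71 - 12*(-71))*(-18) = (-71 + 852)*(-18) = 781*(-18) = -14058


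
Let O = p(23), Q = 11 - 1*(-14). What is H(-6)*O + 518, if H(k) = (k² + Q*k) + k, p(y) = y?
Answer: -2242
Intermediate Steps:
Q = 25 (Q = 11 + 14 = 25)
H(k) = k² + 26*k (H(k) = (k² + 25*k) + k = k² + 26*k)
O = 23
H(-6)*O + 518 = -6*(26 - 6)*23 + 518 = -6*20*23 + 518 = -120*23 + 518 = -2760 + 518 = -2242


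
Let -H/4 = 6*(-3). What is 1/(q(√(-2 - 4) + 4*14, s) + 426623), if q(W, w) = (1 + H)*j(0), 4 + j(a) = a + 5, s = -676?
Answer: 1/426696 ≈ 2.3436e-6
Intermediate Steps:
H = 72 (H = -24*(-3) = -4*(-18) = 72)
j(a) = 1 + a (j(a) = -4 + (a + 5) = -4 + (5 + a) = 1 + a)
q(W, w) = 73 (q(W, w) = (1 + 72)*(1 + 0) = 73*1 = 73)
1/(q(√(-2 - 4) + 4*14, s) + 426623) = 1/(73 + 426623) = 1/426696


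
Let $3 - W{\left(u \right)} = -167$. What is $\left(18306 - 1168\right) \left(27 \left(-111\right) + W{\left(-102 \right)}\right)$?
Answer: $-48449126$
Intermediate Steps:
$W{\left(u \right)} = 170$ ($W{\left(u \right)} = 3 - -167 = 3 + 167 = 170$)
$\left(18306 - 1168\right) \left(27 \left(-111\right) + W{\left(-102 \right)}\right) = \left(18306 - 1168\right) \left(27 \left(-111\right) + 170\right) = 17138 \left(-2997 + 170\right) = 17138 \left(-2827\right) = -48449126$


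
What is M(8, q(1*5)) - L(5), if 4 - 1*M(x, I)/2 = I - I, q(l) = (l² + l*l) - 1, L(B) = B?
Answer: 3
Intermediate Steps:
q(l) = -1 + 2*l² (q(l) = (l² + l²) - 1 = 2*l² - 1 = -1 + 2*l²)
M(x, I) = 8 (M(x, I) = 8 - 2*(I - I) = 8 - 2*0 = 8 + 0 = 8)
M(8, q(1*5)) - L(5) = 8 - 1*5 = 8 - 5 = 3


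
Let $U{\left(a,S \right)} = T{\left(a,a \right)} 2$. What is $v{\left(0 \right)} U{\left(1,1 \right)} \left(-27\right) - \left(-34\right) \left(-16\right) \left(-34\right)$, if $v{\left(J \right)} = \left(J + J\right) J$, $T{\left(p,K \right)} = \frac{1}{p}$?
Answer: $18496$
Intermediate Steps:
$U{\left(a,S \right)} = \frac{2}{a}$ ($U{\left(a,S \right)} = \frac{1}{a} 2 = \frac{2}{a}$)
$v{\left(J \right)} = 2 J^{2}$ ($v{\left(J \right)} = 2 J J = 2 J^{2}$)
$v{\left(0 \right)} U{\left(1,1 \right)} \left(-27\right) - \left(-34\right) \left(-16\right) \left(-34\right) = 2 \cdot 0^{2} \cdot \frac{2}{1} \left(-27\right) - \left(-34\right) \left(-16\right) \left(-34\right) = 2 \cdot 0 \cdot 2 \cdot 1 \left(-27\right) - 544 \left(-34\right) = 0 \cdot 2 \left(-27\right) - -18496 = 0 \left(-27\right) + 18496 = 0 + 18496 = 18496$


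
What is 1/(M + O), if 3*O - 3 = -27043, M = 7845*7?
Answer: 3/137705 ≈ 2.1786e-5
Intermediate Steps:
M = 54915
O = -27040/3 (O = 1 + (⅓)*(-27043) = 1 - 27043/3 = -27040/3 ≈ -9013.3)
1/(M + O) = 1/(54915 - 27040/3) = 1/(137705/3) = 3/137705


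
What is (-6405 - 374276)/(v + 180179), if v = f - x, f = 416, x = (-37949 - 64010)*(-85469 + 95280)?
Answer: -380681/1000500344 ≈ -0.00038049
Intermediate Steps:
x = -1000319749 (x = -101959*9811 = -1000319749)
v = 1000320165 (v = 416 - 1*(-1000319749) = 416 + 1000319749 = 1000320165)
(-6405 - 374276)/(v + 180179) = (-6405 - 374276)/(1000320165 + 180179) = -380681/1000500344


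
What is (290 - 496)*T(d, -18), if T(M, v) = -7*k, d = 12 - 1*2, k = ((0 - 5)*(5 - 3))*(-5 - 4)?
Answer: 129780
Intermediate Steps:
k = 90 (k = -5*2*(-9) = -10*(-9) = 90)
d = 10 (d = 12 - 2 = 10)
T(M, v) = -630 (T(M, v) = -7*90 = -630)
(290 - 496)*T(d, -18) = (290 - 496)*(-630) = -206*(-630) = 129780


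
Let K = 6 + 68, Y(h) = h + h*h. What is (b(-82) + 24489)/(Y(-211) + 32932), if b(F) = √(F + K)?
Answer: 24489/77242 + I*√2/38621 ≈ 0.31704 + 3.6618e-5*I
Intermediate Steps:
Y(h) = h + h²
K = 74
b(F) = √(74 + F) (b(F) = √(F + 74) = √(74 + F))
(b(-82) + 24489)/(Y(-211) + 32932) = (√(74 - 82) + 24489)/(-211*(1 - 211) + 32932) = (√(-8) + 24489)/(-211*(-210) + 32932) = (2*I*√2 + 24489)/(44310 + 32932) = (24489 + 2*I*√2)/77242 = (24489 + 2*I*√2)*(1/77242) = 24489/77242 + I*√2/38621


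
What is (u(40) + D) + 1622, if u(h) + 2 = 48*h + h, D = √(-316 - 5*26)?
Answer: 3580 + I*√446 ≈ 3580.0 + 21.119*I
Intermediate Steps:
D = I*√446 (D = √(-316 - 130) = √(-446) = I*√446 ≈ 21.119*I)
u(h) = -2 + 49*h (u(h) = -2 + (48*h + h) = -2 + 49*h)
(u(40) + D) + 1622 = ((-2 + 49*40) + I*√446) + 1622 = ((-2 + 1960) + I*√446) + 1622 = (1958 + I*√446) + 1622 = 3580 + I*√446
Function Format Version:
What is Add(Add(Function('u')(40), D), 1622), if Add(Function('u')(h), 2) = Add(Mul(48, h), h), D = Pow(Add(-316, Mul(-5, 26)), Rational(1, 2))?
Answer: Add(3580, Mul(I, Pow(446, Rational(1, 2)))) ≈ Add(3580.0, Mul(21.119, I))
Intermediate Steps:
D = Mul(I, Pow(446, Rational(1, 2))) (D = Pow(Add(-316, -130), Rational(1, 2)) = Pow(-446, Rational(1, 2)) = Mul(I, Pow(446, Rational(1, 2))) ≈ Mul(21.119, I))
Function('u')(h) = Add(-2, Mul(49, h)) (Function('u')(h) = Add(-2, Add(Mul(48, h), h)) = Add(-2, Mul(49, h)))
Add(Add(Function('u')(40), D), 1622) = Add(Add(Add(-2, Mul(49, 40)), Mul(I, Pow(446, Rational(1, 2)))), 1622) = Add(Add(Add(-2, 1960), Mul(I, Pow(446, Rational(1, 2)))), 1622) = Add(Add(1958, Mul(I, Pow(446, Rational(1, 2)))), 1622) = Add(3580, Mul(I, Pow(446, Rational(1, 2))))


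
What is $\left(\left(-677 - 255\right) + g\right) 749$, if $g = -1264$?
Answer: $-1644804$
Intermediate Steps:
$\left(\left(-677 - 255\right) + g\right) 749 = \left(\left(-677 - 255\right) - 1264\right) 749 = \left(-932 - 1264\right) 749 = \left(-2196\right) 749 = -1644804$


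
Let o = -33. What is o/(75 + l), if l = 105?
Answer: -11/60 ≈ -0.18333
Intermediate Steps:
o/(75 + l) = -33/(75 + 105) = -33/180 = (1/180)*(-33) = -11/60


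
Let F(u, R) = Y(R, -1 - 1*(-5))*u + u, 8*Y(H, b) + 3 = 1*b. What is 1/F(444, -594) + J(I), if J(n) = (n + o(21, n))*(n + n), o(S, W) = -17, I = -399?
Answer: 331636034/999 ≈ 3.3197e+5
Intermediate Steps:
Y(H, b) = -3/8 + b/8 (Y(H, b) = -3/8 + (1*b)/8 = -3/8 + b/8)
J(n) = 2*n*(-17 + n) (J(n) = (n - 17)*(n + n) = (-17 + n)*(2*n) = 2*n*(-17 + n))
F(u, R) = 9*u/8 (F(u, R) = (-3/8 + (-1 - 1*(-5))/8)*u + u = (-3/8 + (-1 + 5)/8)*u + u = (-3/8 + (⅛)*4)*u + u = (-3/8 + ½)*u + u = u/8 + u = 9*u/8)
1/F(444, -594) + J(I) = 1/((9/8)*444) + 2*(-399)*(-17 - 399) = 1/(999/2) + 2*(-399)*(-416) = 2/999 + 331968 = 331636034/999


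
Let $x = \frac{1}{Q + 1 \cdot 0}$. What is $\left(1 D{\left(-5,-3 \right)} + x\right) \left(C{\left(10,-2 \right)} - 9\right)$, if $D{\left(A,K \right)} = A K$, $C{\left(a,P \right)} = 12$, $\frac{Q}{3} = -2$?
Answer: $\frac{89}{2} \approx 44.5$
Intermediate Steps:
$Q = -6$ ($Q = 3 \left(-2\right) = -6$)
$x = - \frac{1}{6}$ ($x = \frac{1}{-6 + 1 \cdot 0} = \frac{1}{-6 + 0} = \frac{1}{-6} = - \frac{1}{6} \approx -0.16667$)
$\left(1 D{\left(-5,-3 \right)} + x\right) \left(C{\left(10,-2 \right)} - 9\right) = \left(1 \left(\left(-5\right) \left(-3\right)\right) - \frac{1}{6}\right) \left(12 - 9\right) = \left(1 \cdot 15 - \frac{1}{6}\right) 3 = \left(15 - \frac{1}{6}\right) 3 = \frac{89}{6} \cdot 3 = \frac{89}{2}$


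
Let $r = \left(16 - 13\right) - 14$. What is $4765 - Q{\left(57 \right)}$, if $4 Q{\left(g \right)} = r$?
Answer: $\frac{19071}{4} \approx 4767.8$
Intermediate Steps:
$r = -11$ ($r = 3 - 14 = -11$)
$Q{\left(g \right)} = - \frac{11}{4}$ ($Q{\left(g \right)} = \frac{1}{4} \left(-11\right) = - \frac{11}{4}$)
$4765 - Q{\left(57 \right)} = 4765 - - \frac{11}{4} = 4765 + \frac{11}{4} = \frac{19071}{4}$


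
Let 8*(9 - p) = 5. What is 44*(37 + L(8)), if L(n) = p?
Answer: 3993/2 ≈ 1996.5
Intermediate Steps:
p = 67/8 (p = 9 - ⅛*5 = 9 - 5/8 = 67/8 ≈ 8.3750)
L(n) = 67/8
44*(37 + L(8)) = 44*(37 + 67/8) = 44*(363/8) = 3993/2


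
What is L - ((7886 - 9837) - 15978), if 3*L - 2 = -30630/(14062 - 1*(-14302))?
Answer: 762820283/42546 ≈ 17929.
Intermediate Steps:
L = 13049/42546 (L = ⅔ + (-30630/(14062 - 1*(-14302)))/3 = ⅔ + (-30630/(14062 + 14302))/3 = ⅔ + (-30630/28364)/3 = ⅔ + (-30630*1/28364)/3 = ⅔ + (⅓)*(-15315/14182) = ⅔ - 5105/14182 = 13049/42546 ≈ 0.30670)
L - ((7886 - 9837) - 15978) = 13049/42546 - ((7886 - 9837) - 15978) = 13049/42546 - (-1951 - 15978) = 13049/42546 - 1*(-17929) = 13049/42546 + 17929 = 762820283/42546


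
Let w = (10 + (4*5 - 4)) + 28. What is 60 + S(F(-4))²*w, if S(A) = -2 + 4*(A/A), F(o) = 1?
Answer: 276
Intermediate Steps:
S(A) = 2 (S(A) = -2 + 4*1 = -2 + 4 = 2)
w = 54 (w = (10 + (20 - 4)) + 28 = (10 + 16) + 28 = 26 + 28 = 54)
60 + S(F(-4))²*w = 60 + 2²*54 = 60 + 4*54 = 60 + 216 = 276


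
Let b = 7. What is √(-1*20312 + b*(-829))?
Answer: I*√26115 ≈ 161.6*I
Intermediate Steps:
√(-1*20312 + b*(-829)) = √(-1*20312 + 7*(-829)) = √(-20312 - 5803) = √(-26115) = I*√26115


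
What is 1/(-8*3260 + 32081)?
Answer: 1/6001 ≈ 0.00016664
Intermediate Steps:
1/(-8*3260 + 32081) = 1/(-26080 + 32081) = 1/6001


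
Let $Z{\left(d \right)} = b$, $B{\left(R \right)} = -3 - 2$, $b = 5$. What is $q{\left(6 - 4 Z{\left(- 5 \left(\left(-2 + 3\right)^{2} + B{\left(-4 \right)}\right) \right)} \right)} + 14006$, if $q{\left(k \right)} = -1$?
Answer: $14005$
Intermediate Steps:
$B{\left(R \right)} = -5$
$Z{\left(d \right)} = 5$
$q{\left(6 - 4 Z{\left(- 5 \left(\left(-2 + 3\right)^{2} + B{\left(-4 \right)}\right) \right)} \right)} + 14006 = -1 + 14006 = 14005$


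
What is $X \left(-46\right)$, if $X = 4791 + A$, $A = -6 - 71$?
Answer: $-216844$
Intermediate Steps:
$A = -77$ ($A = -6 - 71 = -77$)
$X = 4714$ ($X = 4791 - 77 = 4714$)
$X \left(-46\right) = 4714 \left(-46\right) = -216844$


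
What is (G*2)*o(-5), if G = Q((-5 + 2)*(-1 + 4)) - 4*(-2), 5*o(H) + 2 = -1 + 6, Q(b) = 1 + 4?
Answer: 78/5 ≈ 15.600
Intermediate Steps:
Q(b) = 5
o(H) = 3/5 (o(H) = -2/5 + (-1 + 6)/5 = -2/5 + (1/5)*5 = -2/5 + 1 = 3/5)
G = 13 (G = 5 - 4*(-2) = 5 + 8 = 13)
(G*2)*o(-5) = (13*2)*(3/5) = 26*(3/5) = 78/5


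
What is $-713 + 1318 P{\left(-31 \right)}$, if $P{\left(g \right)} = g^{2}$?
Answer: $1265885$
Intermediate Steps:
$-713 + 1318 P{\left(-31 \right)} = -713 + 1318 \left(-31\right)^{2} = -713 + 1318 \cdot 961 = -713 + 1266598 = 1265885$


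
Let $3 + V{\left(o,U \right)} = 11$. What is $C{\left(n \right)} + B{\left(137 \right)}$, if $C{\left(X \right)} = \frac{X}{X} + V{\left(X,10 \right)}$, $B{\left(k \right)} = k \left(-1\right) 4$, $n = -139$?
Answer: $-539$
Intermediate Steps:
$V{\left(o,U \right)} = 8$ ($V{\left(o,U \right)} = -3 + 11 = 8$)
$B{\left(k \right)} = - 4 k$ ($B{\left(k \right)} = - k 4 = - 4 k$)
$C{\left(X \right)} = 9$ ($C{\left(X \right)} = \frac{X}{X} + 8 = 1 + 8 = 9$)
$C{\left(n \right)} + B{\left(137 \right)} = 9 - 548 = -539$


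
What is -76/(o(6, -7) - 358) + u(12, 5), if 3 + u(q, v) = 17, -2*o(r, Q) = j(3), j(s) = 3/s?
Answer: 10190/717 ≈ 14.212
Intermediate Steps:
o(r, Q) = -½ (o(r, Q) = -3/(2*3) = -½*1 = -½)
u(q, v) = 14 (u(q, v) = -3 + 17 = 14)
-76/(o(6, -7) - 358) + u(12, 5) = -76/(-½ - 358) + 14 = -76/(-717/2) + 14 = -2/717*(-76) + 14 = 152/717 + 14 = 10190/717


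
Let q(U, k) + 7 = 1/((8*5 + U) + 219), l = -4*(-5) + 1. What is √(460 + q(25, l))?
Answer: √9134363/142 ≈ 21.284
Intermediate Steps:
l = 21 (l = 20 + 1 = 21)
q(U, k) = -7 + 1/(259 + U) (q(U, k) = -7 + 1/((8*5 + U) + 219) = -7 + 1/((40 + U) + 219) = -7 + 1/(259 + U))
√(460 + q(25, l)) = √(460 + (-1812 - 7*25)/(259 + 25)) = √(460 + (-1812 - 175)/284) = √(460 + (1/284)*(-1987)) = √(460 - 1987/284) = √(128653/284) = √9134363/142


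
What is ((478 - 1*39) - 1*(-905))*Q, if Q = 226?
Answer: 303744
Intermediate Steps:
((478 - 1*39) - 1*(-905))*Q = ((478 - 1*39) - 1*(-905))*226 = ((478 - 39) + 905)*226 = (439 + 905)*226 = 1344*226 = 303744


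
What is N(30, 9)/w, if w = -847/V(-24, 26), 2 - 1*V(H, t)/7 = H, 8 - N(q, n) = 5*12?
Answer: 1352/121 ≈ 11.174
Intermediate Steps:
N(q, n) = -52 (N(q, n) = 8 - 5*12 = 8 - 1*60 = 8 - 60 = -52)
V(H, t) = 14 - 7*H
w = -121/26 (w = -847/(14 - 7*(-24)) = -847/(14 + 168) = -847/182 = -847*1/182 = -121/26 ≈ -4.6538)
N(30, 9)/w = -52/(-121/26) = -52*(-26/121) = 1352/121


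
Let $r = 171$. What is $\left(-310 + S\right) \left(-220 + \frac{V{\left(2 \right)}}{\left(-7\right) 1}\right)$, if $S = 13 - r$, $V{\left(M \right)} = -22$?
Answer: $\frac{710424}{7} \approx 1.0149 \cdot 10^{5}$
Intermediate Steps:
$S = -158$ ($S = 13 - 171 = -158$)
$\left(-310 + S\right) \left(-220 + \frac{V{\left(2 \right)}}{\left(-7\right) 1}\right) = \left(-310 - 158\right) \left(-220 - \frac{22}{\left(-7\right) 1}\right) = - 468 \left(-220 - \frac{22}{-7}\right) = - 468 \left(-220 - - \frac{22}{7}\right) = - 468 \left(-220 + \frac{22}{7}\right) = \left(-468\right) \left(- \frac{1518}{7}\right) = \frac{710424}{7}$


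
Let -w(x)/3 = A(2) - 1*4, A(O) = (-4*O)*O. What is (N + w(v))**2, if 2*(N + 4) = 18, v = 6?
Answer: 4225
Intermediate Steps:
A(O) = -4*O**2
N = 5 (N = -4 + (1/2)*18 = -4 + 9 = 5)
w(x) = 60 (w(x) = -3*(-4*2**2 - 1*4) = -3*(-4*4 - 4) = -3*(-16 - 4) = -3*(-20) = 60)
(N + w(v))**2 = (5 + 60)**2 = 65**2 = 4225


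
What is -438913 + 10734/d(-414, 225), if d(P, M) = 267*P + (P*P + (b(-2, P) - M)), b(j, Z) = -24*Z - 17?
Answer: -15483089621/35276 ≈ -4.3891e+5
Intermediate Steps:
b(j, Z) = -17 - 24*Z
d(P, M) = -17 + P² - M + 243*P (d(P, M) = 267*P + (P*P + ((-17 - 24*P) - M)) = 267*P + (P² + (-17 - M - 24*P)) = 267*P + (-17 + P² - M - 24*P) = -17 + P² - M + 243*P)
-438913 + 10734/d(-414, 225) = -438913 + 10734/(-17 + (-414)² - 1*225 + 243*(-414)) = -438913 + 10734/(-17 + 171396 - 225 - 100602) = -438913 + 10734/70552 = -438913 + 10734*(1/70552) = -438913 + 5367/35276 = -15483089621/35276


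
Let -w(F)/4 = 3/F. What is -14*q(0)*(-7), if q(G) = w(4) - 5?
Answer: -784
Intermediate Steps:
w(F) = -12/F
q(G) = -8 (q(G) = -12/4 - 5 = -12*¼ - 5 = -3 - 5 = -8)
-14*q(0)*(-7) = -14*(-8)*(-7) = 112*(-7) = -784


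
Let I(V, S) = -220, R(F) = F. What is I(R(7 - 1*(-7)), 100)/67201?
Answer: -220/67201 ≈ -0.0032738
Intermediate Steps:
I(R(7 - 1*(-7)), 100)/67201 = -220/67201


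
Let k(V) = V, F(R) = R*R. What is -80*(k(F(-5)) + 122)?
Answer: -11760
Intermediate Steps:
F(R) = R²
-80*(k(F(-5)) + 122) = -80*((-5)² + 122) = -80*(25 + 122) = -80*147 = -11760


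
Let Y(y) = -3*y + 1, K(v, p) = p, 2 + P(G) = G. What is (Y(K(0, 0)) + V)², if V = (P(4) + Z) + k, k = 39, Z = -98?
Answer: 3136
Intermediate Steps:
P(G) = -2 + G
Y(y) = 1 - 3*y
V = -57 (V = ((-2 + 4) - 98) + 39 = (2 - 98) + 39 = -96 + 39 = -57)
(Y(K(0, 0)) + V)² = ((1 - 3*0) - 57)² = ((1 + 0) - 57)² = (1 - 57)² = (-56)² = 3136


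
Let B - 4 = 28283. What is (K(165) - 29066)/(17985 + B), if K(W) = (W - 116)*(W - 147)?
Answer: -3523/5784 ≈ -0.60909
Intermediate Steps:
B = 28287 (B = 4 + 28283 = 28287)
K(W) = (-147 + W)*(-116 + W) (K(W) = (-116 + W)*(-147 + W) = (-147 + W)*(-116 + W))
(K(165) - 29066)/(17985 + B) = ((17052 + 165² - 263*165) - 29066)/(17985 + 28287) = ((17052 + 27225 - 43395) - 29066)/46272 = (882 - 29066)*(1/46272) = -28184*1/46272 = -3523/5784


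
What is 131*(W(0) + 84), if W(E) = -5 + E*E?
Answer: 10349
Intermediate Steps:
W(E) = -5 + E²
131*(W(0) + 84) = 131*((-5 + 0²) + 84) = 131*((-5 + 0) + 84) = 131*(-5 + 84) = 131*79 = 10349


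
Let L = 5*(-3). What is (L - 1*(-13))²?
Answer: 4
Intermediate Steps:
L = -15
(L - 1*(-13))² = (-15 - 1*(-13))² = (-15 + 13)² = (-2)² = 4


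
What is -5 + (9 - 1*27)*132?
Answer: -2381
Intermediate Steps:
-5 + (9 - 1*27)*132 = -5 + (9 - 27)*132 = -5 - 18*132 = -5 - 2376 = -2381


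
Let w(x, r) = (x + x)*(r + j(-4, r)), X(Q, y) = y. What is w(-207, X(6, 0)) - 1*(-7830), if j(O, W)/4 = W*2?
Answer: 7830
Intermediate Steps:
j(O, W) = 8*W (j(O, W) = 4*(W*2) = 4*(2*W) = 8*W)
w(x, r) = 18*r*x (w(x, r) = (x + x)*(r + 8*r) = (2*x)*(9*r) = 18*r*x)
w(-207, X(6, 0)) - 1*(-7830) = 18*0*(-207) - 1*(-7830) = 0 + 7830 = 7830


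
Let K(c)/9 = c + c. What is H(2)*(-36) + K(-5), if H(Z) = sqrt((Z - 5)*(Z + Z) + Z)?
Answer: -90 - 36*I*sqrt(10) ≈ -90.0 - 113.84*I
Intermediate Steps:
K(c) = 18*c (K(c) = 9*(c + c) = 9*(2*c) = 18*c)
H(Z) = sqrt(Z + 2*Z*(-5 + Z)) (H(Z) = sqrt((-5 + Z)*(2*Z) + Z) = sqrt(2*Z*(-5 + Z) + Z) = sqrt(Z + 2*Z*(-5 + Z)))
H(2)*(-36) + K(-5) = sqrt(2*(-9 + 2*2))*(-36) + 18*(-5) = sqrt(2*(-9 + 4))*(-36) - 90 = sqrt(2*(-5))*(-36) - 90 = sqrt(-10)*(-36) - 90 = (I*sqrt(10))*(-36) - 90 = -36*I*sqrt(10) - 90 = -90 - 36*I*sqrt(10)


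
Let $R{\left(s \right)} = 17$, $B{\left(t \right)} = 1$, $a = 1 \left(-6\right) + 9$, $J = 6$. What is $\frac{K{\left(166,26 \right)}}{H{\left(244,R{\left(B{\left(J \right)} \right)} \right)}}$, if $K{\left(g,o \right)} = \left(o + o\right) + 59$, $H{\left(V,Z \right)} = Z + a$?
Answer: $\frac{111}{20} \approx 5.55$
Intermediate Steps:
$a = 3$ ($a = -6 + 9 = 3$)
$H{\left(V,Z \right)} = 3 + Z$ ($H{\left(V,Z \right)} = Z + 3 = 3 + Z$)
$K{\left(g,o \right)} = 59 + 2 o$ ($K{\left(g,o \right)} = 2 o + 59 = 59 + 2 o$)
$\frac{K{\left(166,26 \right)}}{H{\left(244,R{\left(B{\left(J \right)} \right)} \right)}} = \frac{59 + 2 \cdot 26}{3 + 17} = \frac{59 + 52}{20} = 111 \cdot \frac{1}{20} = \frac{111}{20}$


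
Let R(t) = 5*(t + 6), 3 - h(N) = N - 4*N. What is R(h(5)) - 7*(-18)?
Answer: 246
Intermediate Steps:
h(N) = 3 + 3*N (h(N) = 3 - (N - 4*N) = 3 - (-3)*N = 3 + 3*N)
R(t) = 30 + 5*t (R(t) = 5*(6 + t) = 30 + 5*t)
R(h(5)) - 7*(-18) = (30 + 5*(3 + 3*5)) - 7*(-18) = (30 + 5*(3 + 15)) + 126 = (30 + 5*18) + 126 = (30 + 90) + 126 = 120 + 126 = 246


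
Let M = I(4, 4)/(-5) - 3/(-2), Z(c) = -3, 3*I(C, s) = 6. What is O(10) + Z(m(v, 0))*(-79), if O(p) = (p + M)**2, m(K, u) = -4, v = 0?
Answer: 36021/100 ≈ 360.21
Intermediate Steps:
I(C, s) = 2 (I(C, s) = (1/3)*6 = 2)
M = 11/10 (M = 2/(-5) - 3/(-2) = 2*(-1/5) - 3*(-1/2) = -2/5 + 3/2 = 11/10 ≈ 1.1000)
O(p) = (11/10 + p)**2 (O(p) = (p + 11/10)**2 = (11/10 + p)**2)
O(10) + Z(m(v, 0))*(-79) = (11 + 10*10)**2/100 - 3*(-79) = (11 + 100)**2/100 + 237 = (1/100)*111**2 + 237 = (1/100)*12321 + 237 = 12321/100 + 237 = 36021/100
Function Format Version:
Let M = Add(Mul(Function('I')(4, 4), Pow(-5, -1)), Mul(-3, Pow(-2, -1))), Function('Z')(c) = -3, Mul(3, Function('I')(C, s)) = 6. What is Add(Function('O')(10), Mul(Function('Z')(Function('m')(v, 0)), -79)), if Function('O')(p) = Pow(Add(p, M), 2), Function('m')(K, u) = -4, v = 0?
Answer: Rational(36021, 100) ≈ 360.21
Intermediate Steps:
Function('I')(C, s) = 2 (Function('I')(C, s) = Mul(Rational(1, 3), 6) = 2)
M = Rational(11, 10) (M = Add(Mul(2, Pow(-5, -1)), Mul(-3, Pow(-2, -1))) = Add(Mul(2, Rational(-1, 5)), Mul(-3, Rational(-1, 2))) = Add(Rational(-2, 5), Rational(3, 2)) = Rational(11, 10) ≈ 1.1000)
Function('O')(p) = Pow(Add(Rational(11, 10), p), 2) (Function('O')(p) = Pow(Add(p, Rational(11, 10)), 2) = Pow(Add(Rational(11, 10), p), 2))
Add(Function('O')(10), Mul(Function('Z')(Function('m')(v, 0)), -79)) = Add(Mul(Rational(1, 100), Pow(Add(11, Mul(10, 10)), 2)), Mul(-3, -79)) = Add(Mul(Rational(1, 100), Pow(Add(11, 100), 2)), 237) = Add(Mul(Rational(1, 100), Pow(111, 2)), 237) = Add(Mul(Rational(1, 100), 12321), 237) = Add(Rational(12321, 100), 237) = Rational(36021, 100)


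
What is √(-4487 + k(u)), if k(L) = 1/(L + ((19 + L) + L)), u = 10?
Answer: I*√219862/7 ≈ 66.985*I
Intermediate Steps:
k(L) = 1/(19 + 3*L) (k(L) = 1/(L + (19 + 2*L)) = 1/(19 + 3*L))
√(-4487 + k(u)) = √(-4487 + 1/(19 + 3*10)) = √(-4487 + 1/(19 + 30)) = √(-4487 + 1/49) = √(-219862/49) = I*√219862/7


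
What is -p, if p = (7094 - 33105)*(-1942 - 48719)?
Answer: -1317743271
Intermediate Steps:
p = 1317743271 (p = -26011*(-50661) = 1317743271)
-p = -1*1317743271 = -1317743271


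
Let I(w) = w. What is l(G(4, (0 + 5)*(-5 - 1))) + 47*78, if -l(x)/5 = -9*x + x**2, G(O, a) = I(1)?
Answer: 3706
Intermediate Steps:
G(O, a) = 1
l(x) = -5*x**2 + 45*x (l(x) = -5*(-9*x + x**2) = -5*(x**2 - 9*x) = -5*x**2 + 45*x)
l(G(4, (0 + 5)*(-5 - 1))) + 47*78 = 5*1*(9 - 1*1) + 47*78 = 5*1*(9 - 1) + 3666 = 5*1*8 + 3666 = 40 + 3666 = 3706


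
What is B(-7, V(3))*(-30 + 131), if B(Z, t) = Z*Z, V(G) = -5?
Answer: 4949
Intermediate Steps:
B(Z, t) = Z**2
B(-7, V(3))*(-30 + 131) = (-7)**2*(-30 + 131) = 49*101 = 4949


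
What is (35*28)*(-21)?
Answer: -20580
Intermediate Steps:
(35*28)*(-21) = 980*(-21) = -20580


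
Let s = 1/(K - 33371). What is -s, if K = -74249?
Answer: 1/107620 ≈ 9.2920e-6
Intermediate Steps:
s = -1/107620 (s = 1/(-74249 - 33371) = 1/(-107620) = -1/107620 ≈ -9.2920e-6)
-s = -1*(-1/107620) = 1/107620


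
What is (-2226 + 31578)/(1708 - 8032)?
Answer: -2446/527 ≈ -4.6414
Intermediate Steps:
(-2226 + 31578)/(1708 - 8032) = 29352/(-6324) = 29352*(-1/6324) = -2446/527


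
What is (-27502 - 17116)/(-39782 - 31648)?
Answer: 22309/35715 ≈ 0.62464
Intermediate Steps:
(-27502 - 17116)/(-39782 - 31648) = -44618/(-71430) = -44618*(-1/71430) = 22309/35715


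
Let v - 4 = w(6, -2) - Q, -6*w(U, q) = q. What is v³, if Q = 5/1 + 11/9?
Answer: -4913/729 ≈ -6.7394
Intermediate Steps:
w(U, q) = -q/6
Q = 56/9 (Q = 5*1 + 11*(⅑) = 5 + 11/9 = 56/9 ≈ 6.2222)
v = -17/9 (v = 4 + (-⅙*(-2) - 1*56/9) = 4 + (⅓ - 56/9) = 4 - 53/9 = -17/9 ≈ -1.8889)
v³ = (-17/9)³ = -4913/729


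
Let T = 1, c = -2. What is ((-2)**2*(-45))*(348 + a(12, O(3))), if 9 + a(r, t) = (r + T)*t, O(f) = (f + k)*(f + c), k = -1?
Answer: -65700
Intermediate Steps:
O(f) = (-1 + f)*(-2 + f) (O(f) = (f - 1)*(f - 2) = (-1 + f)*(-2 + f))
a(r, t) = -9 + t*(1 + r) (a(r, t) = -9 + (r + 1)*t = -9 + (1 + r)*t = -9 + t*(1 + r))
((-2)**2*(-45))*(348 + a(12, O(3))) = ((-2)**2*(-45))*(348 + (-9 + (2 + 3**2 - 3*3) + 12*(2 + 3**2 - 3*3))) = (4*(-45))*(348 + (-9 + (2 + 9 - 9) + 12*(2 + 9 - 9))) = -180*(348 + (-9 + 2 + 12*2)) = -180*(348 + (-9 + 2 + 24)) = -180*(348 + 17) = -180*365 = -65700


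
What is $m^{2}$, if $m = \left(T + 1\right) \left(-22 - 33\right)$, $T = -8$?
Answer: $148225$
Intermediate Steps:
$m = 385$ ($m = \left(-8 + 1\right) \left(-22 - 33\right) = \left(-7\right) \left(-55\right) = 385$)
$m^{2} = 385^{2} = 148225$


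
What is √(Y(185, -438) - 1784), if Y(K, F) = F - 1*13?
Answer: I*√2235 ≈ 47.276*I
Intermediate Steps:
Y(K, F) = -13 + F (Y(K, F) = F - 13 = -13 + F)
√(Y(185, -438) - 1784) = √((-13 - 438) - 1784) = √(-451 - 1784) = √(-2235) = I*√2235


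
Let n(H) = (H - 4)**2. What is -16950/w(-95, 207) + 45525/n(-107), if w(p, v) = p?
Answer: 14211055/78033 ≈ 182.12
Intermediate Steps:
n(H) = (-4 + H)**2
-16950/w(-95, 207) + 45525/n(-107) = -16950/(-95) + 45525/((-4 - 107)**2) = -16950*(-1/95) + 45525/((-111)**2) = 3390/19 + 45525/12321 = 3390/19 + 45525*(1/12321) = 3390/19 + 15175/4107 = 14211055/78033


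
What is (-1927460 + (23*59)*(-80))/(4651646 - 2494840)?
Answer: -1018010/1078403 ≈ -0.94400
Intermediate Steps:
(-1927460 + (23*59)*(-80))/(4651646 - 2494840) = (-1927460 + 1357*(-80))/2156806 = (-1927460 - 108560)*(1/2156806) = -2036020*1/2156806 = -1018010/1078403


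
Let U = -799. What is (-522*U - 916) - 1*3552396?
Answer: -3136234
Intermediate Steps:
(-522*U - 916) - 1*3552396 = (-522*(-799) - 916) - 1*3552396 = (417078 - 916) - 3552396 = 416162 - 3552396 = -3136234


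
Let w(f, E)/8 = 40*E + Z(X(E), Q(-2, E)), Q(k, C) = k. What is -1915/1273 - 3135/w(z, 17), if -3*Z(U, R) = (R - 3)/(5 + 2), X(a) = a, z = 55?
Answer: -60530831/29095688 ≈ -2.0804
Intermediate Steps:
Z(U, R) = ⅐ - R/21 (Z(U, R) = -(R - 3)/(3*(5 + 2)) = -(-3 + R)/(3*7) = -(-3/7 + R/7)/3 = ⅐ - R/21)
w(f, E) = 40/21 + 320*E (w(f, E) = 8*(40*E + (⅐ - 1/21*(-2))) = 8*(40*E + (⅐ + 2/21)) = 8*(40*E + 5/21) = 8*(5/21 + 40*E) = 40/21 + 320*E)
-1915/1273 - 3135/w(z, 17) = -1915/1273 - 3135/(40/21 + 320*17) = -1915*1/1273 - 3135/(40/21 + 5440) = -1915/1273 - 3135/114280/21 = -1915/1273 - 3135*21/114280 = -1915/1273 - 13167/22856 = -60530831/29095688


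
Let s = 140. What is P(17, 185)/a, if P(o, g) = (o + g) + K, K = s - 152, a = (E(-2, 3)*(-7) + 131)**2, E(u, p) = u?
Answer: 38/4205 ≈ 0.0090369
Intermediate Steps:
a = 21025 (a = (-2*(-7) + 131)**2 = (14 + 131)**2 = 145**2 = 21025)
K = -12 (K = 140 - 152 = -12)
P(o, g) = -12 + g + o (P(o, g) = (o + g) - 12 = (g + o) - 12 = -12 + g + o)
P(17, 185)/a = (-12 + 185 + 17)/21025 = 190*(1/21025) = 38/4205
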